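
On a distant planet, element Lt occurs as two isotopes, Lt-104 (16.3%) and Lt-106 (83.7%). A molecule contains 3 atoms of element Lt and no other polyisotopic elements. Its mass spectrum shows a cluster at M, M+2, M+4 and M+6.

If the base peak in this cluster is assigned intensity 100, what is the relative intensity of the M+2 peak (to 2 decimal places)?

Binomial terms of (0.163 + 0.837)^3: M 0.0043, M+2 0.0667, M+4 0.3426, M+6 0.5864 → M+6 is the base peak.
P(M+6) = C(3,3) × 0.163^0 × 0.837^3 = 1 × 1.0000 × 0.58637625 = 0.586376 (base)
P(M+2) = C(3,1) × 0.163^2 × 0.837^1 = 3 × 0.026569 × 0.8370 = 0.066715
Relative intensity = 0.066715 / 0.586376 × 100 = 11.38

11.38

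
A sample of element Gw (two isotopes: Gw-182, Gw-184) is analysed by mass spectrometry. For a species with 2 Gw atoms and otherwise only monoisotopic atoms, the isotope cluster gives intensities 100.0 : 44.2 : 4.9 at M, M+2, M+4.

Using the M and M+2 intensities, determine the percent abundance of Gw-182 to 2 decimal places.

Write p for the Gw-182 fraction. I(M+2)/I(M) = [C(2,1)·p^1·(1−p)] / p^2 = 2·(1−p)/p = 44.2/100.0 = 0.4420
(1−p)/p = 0.4420/2 = 0.2210  ⇒  p = 1/(1 + 0.2210) = 0.8190
Gw-182: 81.90%, Gw-184: 18.10%.

81.90%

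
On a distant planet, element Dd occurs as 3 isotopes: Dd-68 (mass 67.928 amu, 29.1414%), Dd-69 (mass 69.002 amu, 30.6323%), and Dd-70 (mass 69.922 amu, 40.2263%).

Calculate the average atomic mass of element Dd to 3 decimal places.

69.059 amu

Ar = Σ fᵢ·mᵢ = 0.291414 × 67.928 + 0.306323 × 69.002 + 0.402263 × 69.922
= 19.7952 + 21.1369 + 28.1270 = 69.0591 amu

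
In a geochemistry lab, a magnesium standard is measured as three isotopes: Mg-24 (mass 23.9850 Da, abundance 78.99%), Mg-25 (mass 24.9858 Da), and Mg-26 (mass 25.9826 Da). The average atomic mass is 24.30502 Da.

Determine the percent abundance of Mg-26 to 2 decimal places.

Let x and y be the fractions of Mg-25 and Mg-26. Then x + y = 1 − 0.7899 = 0.2101 and 24.9858x + 25.9826y = 24.30502 − 0.7899×23.9850 = 5.3592685.
Substituting: 24.9858x + 25.9826(0.2101 − x) = 5.3592685
(24.9858 − 25.9826)x = -0.09967576  ⇒  x = 0.10000, y = 0.11010
Mg-25: 10.00%, Mg-26: 11.01%.

11.01%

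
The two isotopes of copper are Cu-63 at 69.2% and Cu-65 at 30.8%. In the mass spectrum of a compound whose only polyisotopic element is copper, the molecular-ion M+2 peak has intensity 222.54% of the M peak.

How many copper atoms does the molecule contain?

5

With n Cu atoms, P(M+2)/P(M) = C(n,1)·p^(n−1)q / p^n = n·q/p = n · 0.308/0.692.
n = 2.2254 × 0.692/0.308 = 5.00 ≈ 5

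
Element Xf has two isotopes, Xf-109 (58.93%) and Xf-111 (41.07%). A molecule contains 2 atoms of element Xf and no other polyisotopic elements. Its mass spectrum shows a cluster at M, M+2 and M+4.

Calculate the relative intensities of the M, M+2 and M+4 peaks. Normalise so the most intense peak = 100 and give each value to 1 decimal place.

Expanding (0.5893 + 0.4107)^2:
P(M) = 0.5893^2 = 0.347274
P(M+2) = 2 × 0.5893^1 × 0.4107^1 = 0.484051
P(M+4) = 0.4107^2 = 0.168674
The M+2 peak is largest (0.484051); scaling to 100 gives 71.7 : 100.0 : 34.8.

71.7 : 100.0 : 34.8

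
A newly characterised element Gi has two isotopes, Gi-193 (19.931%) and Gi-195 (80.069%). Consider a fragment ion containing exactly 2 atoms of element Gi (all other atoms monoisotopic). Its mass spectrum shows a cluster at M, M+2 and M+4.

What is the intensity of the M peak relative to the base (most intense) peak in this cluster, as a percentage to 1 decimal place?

6.2%

(0.19931 + 0.80069)^2 gives M 0.0397, M+2 0.3192, M+4 0.6411; the largest is M+4.
P(M+4) = C(2,2) × 0.19931^0 × 0.80069^2 = 1 × 1.0000 × 0.64110448 = 0.641104 (base)
P(M) = C(2,0) × 0.19931^2 × 0.80069^0 = 1 × 0.03972448 × 1.0000 = 0.039724
Relative intensity = 0.039724 / 0.641104 × 100 = 6.2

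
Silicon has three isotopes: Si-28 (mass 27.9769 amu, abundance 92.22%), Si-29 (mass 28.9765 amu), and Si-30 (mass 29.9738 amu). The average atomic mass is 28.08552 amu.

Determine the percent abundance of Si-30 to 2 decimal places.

Let x and y be the fractions of Si-29 and Si-30. Then x + y = 1 − 0.9222 = 0.0778 and 28.9765x + 29.9738y = 28.08552 − 0.9222×27.9769 = 2.28522282.
Substituting: 28.9765x + 29.9738(0.0778 − x) = 2.28522282
(28.9765 − 29.9738)x = -0.04673882  ⇒  x = 0.04687, y = 0.03093
Si-29: 4.69%, Si-30: 3.09%.

3.09%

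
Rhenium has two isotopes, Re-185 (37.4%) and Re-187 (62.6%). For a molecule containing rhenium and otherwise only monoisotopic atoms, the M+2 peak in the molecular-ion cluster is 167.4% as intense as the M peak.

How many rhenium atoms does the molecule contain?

1

For n independent Re atoms, I(M+2)/I(M) = n · (abundance Re-187) / (abundance Re-185) = n · 0.626/0.374.
n = 1.674 × 0.374/0.626 = 1.00 ≈ 1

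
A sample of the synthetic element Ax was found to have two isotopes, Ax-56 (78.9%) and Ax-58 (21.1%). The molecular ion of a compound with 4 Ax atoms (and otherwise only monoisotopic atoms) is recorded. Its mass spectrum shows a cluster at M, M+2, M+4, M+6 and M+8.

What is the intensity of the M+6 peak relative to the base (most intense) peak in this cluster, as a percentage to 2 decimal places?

Binomial terms of (0.789 + 0.211)^4: M 0.3875, M+2 0.4145, M+4 0.1663, M+6 0.0296, M+8 0.0020 → M+2 is the base peak.
P(M+2) = C(4,1) × 0.789^3 × 0.211^1 = 4 × 0.49116907 × 0.2110 = 0.414547 (base)
P(M+6) = C(4,3) × 0.789^1 × 0.211^3 = 4 × 0.7890 × 0.00939393 = 0.029647
Relative intensity = 0.029647 / 0.414547 × 100 = 7.15

7.15%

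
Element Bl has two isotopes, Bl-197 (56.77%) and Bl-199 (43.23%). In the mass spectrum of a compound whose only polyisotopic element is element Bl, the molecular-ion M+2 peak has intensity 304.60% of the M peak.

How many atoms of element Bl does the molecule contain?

The M+2/M ratio from n Bl atoms is n · q/p = n · 0.4323/0.5677.
n = 3.0460 × 0.5677/0.4323 = 4.00 ≈ 4

4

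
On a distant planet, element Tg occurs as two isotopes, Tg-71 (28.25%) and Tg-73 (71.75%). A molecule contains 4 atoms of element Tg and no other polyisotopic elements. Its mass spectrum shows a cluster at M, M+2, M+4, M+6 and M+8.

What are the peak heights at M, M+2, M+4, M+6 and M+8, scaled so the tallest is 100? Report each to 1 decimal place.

1.5 : 15.5 : 59.1 : 100.0 : 63.5

Each Tg atom is independently Tg-71 (p = 0.2825) or Tg-73 (q = 0.7175); the cluster is the binomial expansion (p + q)^4.
P(M) = 0.2825^4 = 0.006369
P(M+2) = 4 × 0.2825^3 × 0.7175^1 = 0.064705
P(M+4) = 6 × 0.2825^2 × 0.7175^2 = 0.246509
P(M+6) = 4 × 0.2825^1 × 0.7175^3 = 0.417392
P(M+8) = 0.7175^4 = 0.265025
The M+6 peak is largest (0.417392); scaling to 100 gives 1.5 : 15.5 : 59.1 : 100.0 : 63.5.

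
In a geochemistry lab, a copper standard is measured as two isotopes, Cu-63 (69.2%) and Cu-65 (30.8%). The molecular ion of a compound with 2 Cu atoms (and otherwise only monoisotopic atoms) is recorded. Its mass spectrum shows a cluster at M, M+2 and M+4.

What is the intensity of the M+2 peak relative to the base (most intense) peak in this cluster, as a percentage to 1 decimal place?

(0.692 + 0.308)^2 gives M 0.4789, M+2 0.4263, M+4 0.0949; the largest is M.
P(M) = C(2,0) × 0.692^2 × 0.308^0 = 1 × 0.478864 × 1.0000 = 0.478864 (base)
P(M+2) = C(2,1) × 0.692^1 × 0.308^1 = 2 × 0.6920 × 0.3080 = 0.426272
Relative intensity = 0.426272 / 0.478864 × 100 = 89.0

89.0%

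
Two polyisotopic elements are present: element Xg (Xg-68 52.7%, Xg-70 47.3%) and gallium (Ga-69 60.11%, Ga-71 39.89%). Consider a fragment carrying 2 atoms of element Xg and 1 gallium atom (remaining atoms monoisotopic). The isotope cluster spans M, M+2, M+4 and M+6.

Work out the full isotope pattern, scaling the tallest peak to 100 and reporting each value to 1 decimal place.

Element Xg pattern (n=2): 0.277729 : 0.498542 : 0.223729
Gallium pattern (n=1): 0.6011 : 0.3989
Convolve the two distributions (both contribute in 2-u steps):
  M: 0.277729×0.6011 = 0.166943
  M+2: 0.277729×0.3989 + 0.498542×0.6011 = 0.410460
  M+4: 0.498542×0.3989 + 0.223729×0.6011 = 0.333352
  M+6: 0.223729×0.3989 = 0.089245
Scale to base peak (0.410460) = 100: 40.7 : 100.0 : 81.2 : 21.7

40.7 : 100.0 : 81.2 : 21.7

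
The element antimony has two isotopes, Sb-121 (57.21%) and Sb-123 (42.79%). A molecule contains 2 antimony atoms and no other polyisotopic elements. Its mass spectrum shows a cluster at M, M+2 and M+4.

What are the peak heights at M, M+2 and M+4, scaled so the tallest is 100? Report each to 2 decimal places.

The 2 Sb atoms are independent, so intensities follow the terms of (0.5721 + 0.4279)^2.
P(M) = 0.5721^2 = 0.327298
P(M+2) = 2 × 0.5721^1 × 0.4279^1 = 0.489603
P(M+4) = 0.4279^2 = 0.183098
The M+2 peak is largest (0.489603); scaling to 100 gives 66.85 : 100.00 : 37.40.

66.85 : 100.00 : 37.40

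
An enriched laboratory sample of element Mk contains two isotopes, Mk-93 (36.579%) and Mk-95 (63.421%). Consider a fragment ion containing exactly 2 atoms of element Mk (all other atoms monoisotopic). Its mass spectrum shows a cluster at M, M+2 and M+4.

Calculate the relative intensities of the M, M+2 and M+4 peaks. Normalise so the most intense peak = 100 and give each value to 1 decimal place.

28.8 : 100.0 : 86.7

Each Mk atom is independently Mk-93 (p = 0.36579) or Mk-95 (q = 0.63421); the cluster is the binomial expansion (p + q)^2.
P(M) = 0.36579^2 = 0.133802
P(M+2) = 2 × 0.36579^1 × 0.63421^1 = 0.463975
P(M+4) = 0.63421^2 = 0.402222
The M+2 peak is largest (0.463975); scaling to 100 gives 28.8 : 100.0 : 86.7.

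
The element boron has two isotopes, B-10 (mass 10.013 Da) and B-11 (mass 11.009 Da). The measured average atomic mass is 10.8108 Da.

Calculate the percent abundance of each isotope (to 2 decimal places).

B-10: 19.90%, B-11: 80.10%

Writing the weighted mean with unknown fraction x of B-10:
10.013·x + 11.009·(1 − x) = 10.8108
(10.013 − 11.009)·x = 10.8108 − 11.009
x = -0.1982 / -0.996 = 0.19900 → 19.90% B-10, 80.10% B-11.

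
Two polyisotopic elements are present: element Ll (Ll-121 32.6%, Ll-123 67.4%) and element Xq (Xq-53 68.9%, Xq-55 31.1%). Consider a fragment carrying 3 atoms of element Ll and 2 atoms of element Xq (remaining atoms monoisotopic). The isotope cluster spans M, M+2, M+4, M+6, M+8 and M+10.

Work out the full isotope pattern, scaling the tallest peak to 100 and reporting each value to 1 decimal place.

4.6 : 32.8 : 85.9 : 100.0 : 48.9 : 8.3

Element Ll pattern (n=3): 0.03464598 : 0.21489007 : 0.44428193 : 0.30618202
Element Xq pattern (n=2): 0.474721 : 0.428558 : 0.096721
Convolve the two distributions (both contribute in 2-u steps):
  M: 0.03464598×0.474721 = 0.016447
  M+2: 0.03464598×0.428558 + 0.21489007×0.474721 = 0.116861
  M+4: 0.03464598×0.096721 + 0.21489007×0.428558 + 0.44428193×0.474721 = 0.306354
  M+6: 0.21489007×0.096721 + 0.44428193×0.428558 + 0.30618202×0.474721 = 0.356536
  M+8: 0.44428193×0.096721 + 0.30618202×0.428558 = 0.174188
  M+10: 0.30618202×0.096721 = 0.029614
Scale to base peak (0.356536) = 100: 4.6 : 32.8 : 85.9 : 100.0 : 48.9 : 8.3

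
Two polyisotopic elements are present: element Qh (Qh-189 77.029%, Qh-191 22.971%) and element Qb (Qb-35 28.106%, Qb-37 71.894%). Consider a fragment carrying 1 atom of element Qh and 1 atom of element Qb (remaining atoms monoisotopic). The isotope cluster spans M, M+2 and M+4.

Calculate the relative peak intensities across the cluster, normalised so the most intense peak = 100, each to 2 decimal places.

Element Qh pattern (n=1): 0.77029 : 0.22971
Element Qb pattern (n=1): 0.28106 : 0.71894
Convolve the two distributions (both contribute in 2-u steps):
  M: 0.77029×0.28106 = 0.216498
  M+2: 0.77029×0.71894 + 0.22971×0.28106 = 0.618355
  M+4: 0.22971×0.71894 = 0.165148
Scale to base peak (0.618355) = 100: 35.01 : 100.00 : 26.71

35.01 : 100.00 : 26.71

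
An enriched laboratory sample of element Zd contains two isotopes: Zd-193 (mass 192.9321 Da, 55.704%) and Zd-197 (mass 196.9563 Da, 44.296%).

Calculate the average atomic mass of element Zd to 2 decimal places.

Average mass = Σ (abundance × isotope mass) = 0.55704 × 192.9321 + 0.44296 × 196.9563
= 107.47090 + 87.24376 = 194.71466 Da

194.71 Da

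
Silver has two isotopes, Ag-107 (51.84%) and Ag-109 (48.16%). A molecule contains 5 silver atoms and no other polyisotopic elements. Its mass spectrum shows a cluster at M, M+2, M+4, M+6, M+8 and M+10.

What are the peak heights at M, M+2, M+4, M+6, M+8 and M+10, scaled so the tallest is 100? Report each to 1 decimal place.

11.6 : 53.8 : 100.0 : 92.9 : 43.2 : 8.0

Expanding (0.5184 + 0.4816)^5:
P(M) = 0.5184^5 = 0.037439
P(M+2) = 5 × 0.5184^4 × 0.4816^1 = 0.173907
P(M+4) = 10 × 0.5184^3 × 0.4816^2 = 0.323123
P(M+6) = 10 × 0.5184^2 × 0.4816^3 = 0.300185
P(M+8) = 5 × 0.5184^1 × 0.4816^4 = 0.139438
P(M+10) = 0.4816^5 = 0.025908
The M+4 peak is largest (0.323123); scaling to 100 gives 11.6 : 53.8 : 100.0 : 92.9 : 43.2 : 8.0.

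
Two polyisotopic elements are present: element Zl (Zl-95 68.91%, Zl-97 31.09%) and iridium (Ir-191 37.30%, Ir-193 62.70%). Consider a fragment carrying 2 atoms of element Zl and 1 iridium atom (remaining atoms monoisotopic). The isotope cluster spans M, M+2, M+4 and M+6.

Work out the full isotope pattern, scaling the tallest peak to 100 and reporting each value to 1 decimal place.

Element Zl pattern (n=2): 0.47485881 : 0.42848238 : 0.09665881
Iridium pattern (n=1): 0.3730 : 0.6270
Convolve the two distributions (both contribute in 2-u steps):
  M: 0.47485881×0.3730 = 0.177122
  M+2: 0.47485881×0.6270 + 0.42848238×0.3730 = 0.457560
  M+4: 0.42848238×0.6270 + 0.09665881×0.3730 = 0.304712
  M+6: 0.09665881×0.6270 = 0.060605
Scale to base peak (0.457560) = 100: 38.7 : 100.0 : 66.6 : 13.2

38.7 : 100.0 : 66.6 : 13.2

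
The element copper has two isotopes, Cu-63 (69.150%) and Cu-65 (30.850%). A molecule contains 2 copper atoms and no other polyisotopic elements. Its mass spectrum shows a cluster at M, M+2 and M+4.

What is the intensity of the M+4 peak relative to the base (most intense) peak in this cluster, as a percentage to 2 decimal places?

19.90%

Binomial terms of (0.69150 + 0.30850)^2: M 0.4782, M+2 0.4267, M+4 0.0952 → M is the base peak.
P(M) = C(2,0) × 0.69150^2 × 0.30850^0 = 1 × 0.47817225 × 1.0000 = 0.478172 (base)
P(M+4) = C(2,2) × 0.69150^0 × 0.30850^2 = 1 × 1.0000 × 0.09517225 = 0.095172
Relative intensity = 0.095172 / 0.478172 × 100 = 19.90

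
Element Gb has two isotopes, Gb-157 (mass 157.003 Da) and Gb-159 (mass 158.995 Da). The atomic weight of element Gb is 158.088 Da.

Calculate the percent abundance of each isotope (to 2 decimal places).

With x = fraction of Gb-157 (so Gb-159 is 1 − x):
157.003·x + 158.995·(1 − x) = 158.088
(157.003 − 158.995)·x = 158.088 − 158.995
x = -0.907 / -1.992 = 0.45532 → 45.53% Gb-157, 54.47% Gb-159.

Gb-157: 45.53%, Gb-159: 54.47%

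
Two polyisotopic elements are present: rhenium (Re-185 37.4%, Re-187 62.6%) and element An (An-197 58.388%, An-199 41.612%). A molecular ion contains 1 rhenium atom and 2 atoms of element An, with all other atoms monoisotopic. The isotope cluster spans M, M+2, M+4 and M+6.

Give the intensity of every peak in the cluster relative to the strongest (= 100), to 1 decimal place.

32.3 : 100.0 : 93.4 : 27.4

Rhenium pattern (n=1): 0.3740 : 0.6260
Element An pattern (n=2): 0.34091585 : 0.48592829 : 0.17315585
Convolve the two distributions (both contribute in 2-u steps):
  M: 0.3740×0.34091585 = 0.127503
  M+2: 0.3740×0.48592829 + 0.6260×0.34091585 = 0.395151
  M+4: 0.3740×0.17315585 + 0.6260×0.48592829 = 0.368951
  M+6: 0.6260×0.17315585 = 0.108396
Scale to base peak (0.395151) = 100: 32.3 : 100.0 : 93.4 : 27.4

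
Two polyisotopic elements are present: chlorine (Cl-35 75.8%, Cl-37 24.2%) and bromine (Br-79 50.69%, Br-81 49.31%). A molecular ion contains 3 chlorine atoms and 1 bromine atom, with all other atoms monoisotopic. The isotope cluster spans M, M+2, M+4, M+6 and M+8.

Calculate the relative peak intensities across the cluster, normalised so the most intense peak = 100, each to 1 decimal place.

51.8 : 100.0 : 64.1 : 17.1 : 1.6

Chlorine pattern (n=3): 0.43551951 : 0.41713346 : 0.13317454 : 0.01417249
Bromine pattern (n=1): 0.5069 : 0.4931
Convolve the two distributions (both contribute in 2-u steps):
  M: 0.43551951×0.5069 = 0.220765
  M+2: 0.43551951×0.4931 + 0.41713346×0.5069 = 0.426200
  M+4: 0.41713346×0.4931 + 0.13317454×0.5069 = 0.273195
  M+6: 0.13317454×0.4931 + 0.01417249×0.5069 = 0.072852
  M+8: 0.01417249×0.4931 = 0.006988
Scale to base peak (0.426200) = 100: 51.8 : 100.0 : 64.1 : 17.1 : 1.6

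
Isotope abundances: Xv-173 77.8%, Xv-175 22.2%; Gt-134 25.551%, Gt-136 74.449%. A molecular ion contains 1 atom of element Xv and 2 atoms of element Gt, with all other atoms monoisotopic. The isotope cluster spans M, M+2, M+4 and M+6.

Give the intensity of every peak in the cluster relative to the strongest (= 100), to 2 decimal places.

Element Xv pattern (n=1): 0.7780 : 0.2220
Element Gt pattern (n=2): 0.06528536 : 0.38044928 : 0.55426536
Convolve the two distributions (both contribute in 2-u steps):
  M: 0.7780×0.06528536 = 0.050792
  M+2: 0.7780×0.38044928 + 0.2220×0.06528536 = 0.310483
  M+4: 0.7780×0.55426536 + 0.2220×0.38044928 = 0.515678
  M+6: 0.2220×0.55426536 = 0.123047
Scale to base peak (0.515678) = 100: 9.85 : 60.21 : 100.00 : 23.86

9.85 : 60.21 : 100.00 : 23.86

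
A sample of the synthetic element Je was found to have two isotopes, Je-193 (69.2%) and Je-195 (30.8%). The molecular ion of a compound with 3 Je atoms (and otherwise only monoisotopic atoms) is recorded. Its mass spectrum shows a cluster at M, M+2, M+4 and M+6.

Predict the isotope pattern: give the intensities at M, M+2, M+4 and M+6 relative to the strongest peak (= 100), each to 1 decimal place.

The 3 Je atoms are independent, so intensities follow the terms of (0.692 + 0.308)^3.
P(M) = 0.692^3 = 0.331374
P(M+2) = 3 × 0.692^2 × 0.308^1 = 0.442470
P(M+4) = 3 × 0.692^1 × 0.308^2 = 0.196938
P(M+6) = 0.308^3 = 0.029218
The M+2 peak is largest (0.442470); scaling to 100 gives 74.9 : 100.0 : 44.5 : 6.6.

74.9 : 100.0 : 44.5 : 6.6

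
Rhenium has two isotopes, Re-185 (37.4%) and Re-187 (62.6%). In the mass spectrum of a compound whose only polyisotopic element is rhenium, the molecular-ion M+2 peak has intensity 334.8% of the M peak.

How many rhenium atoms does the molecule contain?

With n Re atoms, P(M+2)/P(M) = C(n,1)·p^(n−1)q / p^n = n·q/p = n · 0.626/0.374.
n = 3.348 × 0.374/0.626 = 2.00 ≈ 2

2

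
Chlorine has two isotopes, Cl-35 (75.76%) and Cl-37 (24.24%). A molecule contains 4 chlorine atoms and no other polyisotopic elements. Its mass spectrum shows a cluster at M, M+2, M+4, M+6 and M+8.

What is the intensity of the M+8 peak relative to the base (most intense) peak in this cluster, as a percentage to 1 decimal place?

Term probabilities: M 0.3294, M+2 0.4216, M+4 0.2023, M+6 0.0432, M+8 0.0035. Base peak = M+2.
P(M+2) = C(4,1) × 0.7576^3 × 0.2424^1 = 4 × 0.4348304 × 0.2424 = 0.421612 (base)
P(M+8) = C(4,4) × 0.7576^0 × 0.2424^4 = 1 × 1.0000 × 0.00345247 = 0.003452
Relative intensity = 0.003452 / 0.421612 × 100 = 0.8

0.8%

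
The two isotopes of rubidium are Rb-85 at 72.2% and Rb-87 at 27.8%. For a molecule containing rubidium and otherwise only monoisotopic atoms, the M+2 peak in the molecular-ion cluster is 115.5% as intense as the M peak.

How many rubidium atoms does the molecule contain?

The M+2/M ratio from n Rb atoms is n · q/p = n · 0.278/0.722.
n = 1.155 × 0.722/0.278 = 3.00 ≈ 3

3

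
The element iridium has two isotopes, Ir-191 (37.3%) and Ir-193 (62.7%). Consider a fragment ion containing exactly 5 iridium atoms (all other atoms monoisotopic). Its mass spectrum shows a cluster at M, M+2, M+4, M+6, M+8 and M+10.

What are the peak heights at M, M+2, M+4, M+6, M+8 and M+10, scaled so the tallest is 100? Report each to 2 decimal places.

Each Ir atom is independently Ir-191 (p = 0.373) or Ir-193 (q = 0.627); the cluster is the binomial expansion (p + q)^5.
P(M) = 0.373^5 = 0.007220
P(M+2) = 5 × 0.373^4 × 0.627^1 = 0.060684
P(M+4) = 10 × 0.373^3 × 0.627^2 = 0.204015
P(M+6) = 10 × 0.373^2 × 0.627^3 = 0.342942
P(M+8) = 5 × 0.373^1 × 0.627^4 = 0.288237
P(M+10) = 0.627^5 = 0.096903
The M+6 peak is largest (0.342942); scaling to 100 gives 2.11 : 17.70 : 59.49 : 100.00 : 84.05 : 28.26.

2.11 : 17.70 : 59.49 : 100.00 : 84.05 : 28.26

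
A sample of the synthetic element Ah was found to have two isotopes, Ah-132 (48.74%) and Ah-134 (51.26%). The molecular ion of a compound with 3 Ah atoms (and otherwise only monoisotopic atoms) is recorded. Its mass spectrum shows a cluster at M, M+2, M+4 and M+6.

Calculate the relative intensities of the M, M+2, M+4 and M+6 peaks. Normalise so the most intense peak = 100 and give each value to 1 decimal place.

Each Ah atom is independently Ah-132 (p = 0.4874) or Ah-134 (q = 0.5126); the cluster is the binomial expansion (p + q)^3.
P(M) = 0.4874^3 = 0.115786
P(M+2) = 3 × 0.4874^2 × 0.5126^1 = 0.365318
P(M+4) = 3 × 0.4874^1 × 0.5126^2 = 0.384206
P(M+6) = 0.5126^3 = 0.134690
The M+4 peak is largest (0.384206); scaling to 100 gives 30.1 : 95.1 : 100.0 : 35.1.

30.1 : 95.1 : 100.0 : 35.1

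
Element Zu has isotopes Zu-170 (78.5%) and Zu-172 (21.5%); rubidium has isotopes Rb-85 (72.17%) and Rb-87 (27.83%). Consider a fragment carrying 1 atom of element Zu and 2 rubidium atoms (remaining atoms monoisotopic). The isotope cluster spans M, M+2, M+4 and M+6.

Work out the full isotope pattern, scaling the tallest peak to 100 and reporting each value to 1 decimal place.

95.7 : 100.0 : 34.4 : 3.9

Element Zu pattern (n=1): 0.7850 : 0.2150
Rubidium pattern (n=2): 0.52085089 : 0.40169822 : 0.07745089
Convolve the two distributions (both contribute in 2-u steps):
  M: 0.7850×0.52085089 = 0.408868
  M+2: 0.7850×0.40169822 + 0.2150×0.52085089 = 0.427316
  M+4: 0.7850×0.07745089 + 0.2150×0.40169822 = 0.147164
  M+6: 0.2150×0.07745089 = 0.016652
Scale to base peak (0.427316) = 100: 95.7 : 100.0 : 34.4 : 3.9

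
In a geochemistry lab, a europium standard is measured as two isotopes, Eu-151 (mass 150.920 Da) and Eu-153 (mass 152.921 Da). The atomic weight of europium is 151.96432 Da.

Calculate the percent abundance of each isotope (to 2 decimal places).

With x = fraction of Eu-151 (so Eu-153 is 1 − x):
150.920·x + 152.921·(1 − x) = 151.96432
(150.920 − 152.921)·x = 151.96432 − 152.921
x = -0.95668 / -2.001 = 0.47810 → 47.81% Eu-151, 52.19% Eu-153.

Eu-151: 47.81%, Eu-153: 52.19%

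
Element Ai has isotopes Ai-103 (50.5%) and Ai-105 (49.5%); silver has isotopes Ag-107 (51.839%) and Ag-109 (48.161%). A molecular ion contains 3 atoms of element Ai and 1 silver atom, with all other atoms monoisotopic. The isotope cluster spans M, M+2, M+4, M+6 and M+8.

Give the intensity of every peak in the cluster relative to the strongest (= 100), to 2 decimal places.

Element Ai pattern (n=3): 0.12878763 : 0.37871212 : 0.37121287 : 0.12128738
Silver pattern (n=1): 0.51839 : 0.48161
Convolve the two distributions (both contribute in 2-u steps):
  M: 0.12878763×0.51839 = 0.066762
  M+2: 0.12878763×0.48161 + 0.37871212×0.51839 = 0.258346
  M+4: 0.37871212×0.48161 + 0.37121287×0.51839 = 0.374825
  M+6: 0.37121287×0.48161 + 0.12128738×0.51839 = 0.241654
  M+8: 0.12128738×0.48161 = 0.058413
Scale to base peak (0.374825) = 100: 17.81 : 68.92 : 100.00 : 64.47 : 15.58

17.81 : 68.92 : 100.00 : 64.47 : 15.58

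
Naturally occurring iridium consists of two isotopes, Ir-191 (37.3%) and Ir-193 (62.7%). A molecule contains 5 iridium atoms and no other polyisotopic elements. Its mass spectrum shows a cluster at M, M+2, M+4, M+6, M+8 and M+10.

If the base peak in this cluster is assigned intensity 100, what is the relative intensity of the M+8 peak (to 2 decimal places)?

84.05

Term probabilities: M 0.0072, M+2 0.0607, M+4 0.2040, M+6 0.3429, M+8 0.2882, M+10 0.0969. Base peak = M+6.
P(M+6) = C(5,3) × 0.373^2 × 0.627^3 = 10 × 0.139129 × 0.24649188 = 0.342942 (base)
P(M+8) = C(5,4) × 0.373^1 × 0.627^4 = 5 × 0.3730 × 0.15455041 = 0.288237
Relative intensity = 0.288237 / 0.342942 × 100 = 84.05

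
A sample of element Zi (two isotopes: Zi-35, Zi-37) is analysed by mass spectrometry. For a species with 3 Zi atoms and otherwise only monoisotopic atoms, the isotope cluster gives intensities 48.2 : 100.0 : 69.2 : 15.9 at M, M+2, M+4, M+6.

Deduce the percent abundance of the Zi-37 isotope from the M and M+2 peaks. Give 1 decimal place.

Write p for the Zi-35 fraction. I(M+2)/I(M) = [C(3,1)·p^2·(1−p)] / p^3 = 3·(1−p)/p = 100.0/48.2 = 2.0747
(1−p)/p = 2.0747/3 = 0.6916  ⇒  p = 1/(1 + 0.6916) = 0.5912
Zi-35: 59.1%, Zi-37: 40.9%.

40.9%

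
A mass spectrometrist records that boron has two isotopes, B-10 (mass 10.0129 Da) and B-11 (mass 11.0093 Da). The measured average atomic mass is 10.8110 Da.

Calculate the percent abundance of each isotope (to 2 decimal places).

B-10: 19.90%, B-11: 80.10%

With x = fraction of B-10 (so B-11 is 1 − x):
10.0129·x + 11.0093·(1 − x) = 10.8110
(10.0129 − 11.0093)·x = 10.8110 − 11.0093
x = -0.1983 / -0.9964 = 0.19902 → 19.90% B-10, 80.10% B-11.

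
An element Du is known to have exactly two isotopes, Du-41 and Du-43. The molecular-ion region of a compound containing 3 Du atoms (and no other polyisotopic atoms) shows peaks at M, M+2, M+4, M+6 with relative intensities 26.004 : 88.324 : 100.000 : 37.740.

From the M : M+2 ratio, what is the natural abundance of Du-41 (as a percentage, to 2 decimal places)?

Let p = fractional abundance of Du-41. I(M+2)/I(M) = [C(3,1)·p^2·(1−p)] / p^3 = 3·(1−p)/p = 88.324/26.004 = 3.3966
(1−p)/p = 3.3966/3 = 1.1322  ⇒  p = 1/(1 + 1.1322) = 0.4690
Du-41: 46.90%, Du-43: 53.10%.

46.90%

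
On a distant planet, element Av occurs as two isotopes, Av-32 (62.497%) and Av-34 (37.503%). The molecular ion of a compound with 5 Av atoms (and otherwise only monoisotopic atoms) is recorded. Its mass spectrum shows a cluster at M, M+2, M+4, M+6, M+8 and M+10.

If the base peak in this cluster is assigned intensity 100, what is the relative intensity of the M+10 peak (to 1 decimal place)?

2.2

Binomial terms of (0.62497 + 0.37503)^5: M 0.0953, M+2 0.2861, M+4 0.3433, M+6 0.2060, M+8 0.0618, M+10 0.0074 → M+4 is the base peak.
P(M+4) = C(5,2) × 0.62497^3 × 0.37503^2 = 10 × 0.24410547 × 0.1406475 = 0.343328 (base)
P(M+10) = C(5,5) × 0.62497^0 × 0.37503^5 = 1 × 1.0000 × 0.00741874 = 0.007419
Relative intensity = 0.007419 / 0.343328 × 100 = 2.2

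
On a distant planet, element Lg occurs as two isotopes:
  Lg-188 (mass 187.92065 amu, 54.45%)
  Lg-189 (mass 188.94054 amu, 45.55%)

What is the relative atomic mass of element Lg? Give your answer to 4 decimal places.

188.3852 amu

Ar = Σ fᵢ·mᵢ = 0.5445 × 187.92065 + 0.4555 × 188.94054
= 102.322794 + 86.062416 = 188.385210 amu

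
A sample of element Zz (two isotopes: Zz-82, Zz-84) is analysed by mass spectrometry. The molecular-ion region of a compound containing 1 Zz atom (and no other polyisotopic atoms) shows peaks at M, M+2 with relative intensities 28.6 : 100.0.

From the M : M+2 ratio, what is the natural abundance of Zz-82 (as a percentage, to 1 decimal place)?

22.2%

Write p for the Zz-82 fraction. I(M+2)/I(M) = [C(1,1)·p^0·(1−p)] / p^1 = 1·(1−p)/p = 100.0/28.6 = 3.4965
(1−p)/p = 3.4965/1 = 3.4965  ⇒  p = 1/(1 + 3.4965) = 0.2224
Zz-82: 22.2%, Zz-84: 77.8%.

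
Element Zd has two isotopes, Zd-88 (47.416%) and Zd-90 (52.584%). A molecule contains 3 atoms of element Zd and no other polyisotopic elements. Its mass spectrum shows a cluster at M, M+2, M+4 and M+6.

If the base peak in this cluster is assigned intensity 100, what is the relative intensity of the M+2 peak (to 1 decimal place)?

Binomial terms of (0.47416 + 0.52584)^3: M 0.1066, M+2 0.3547, M+4 0.3933, M+6 0.1454 → M+4 is the base peak.
P(M+4) = C(3,2) × 0.47416^1 × 0.52584^2 = 3 × 0.47416 × 0.27650771 = 0.393327 (base)
P(M+2) = C(3,1) × 0.47416^2 × 0.52584^1 = 3 × 0.22482771 × 0.52584 = 0.354670
Relative intensity = 0.354670 / 0.393327 × 100 = 90.2

90.2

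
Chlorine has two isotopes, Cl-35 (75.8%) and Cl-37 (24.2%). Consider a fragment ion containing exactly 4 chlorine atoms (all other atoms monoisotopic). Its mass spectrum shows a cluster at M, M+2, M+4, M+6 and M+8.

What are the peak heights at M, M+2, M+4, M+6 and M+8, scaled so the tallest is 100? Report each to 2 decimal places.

78.31 : 100.00 : 47.89 : 10.19 : 0.81

Expanding (0.758 + 0.242)^4:
P(M) = 0.758^4 = 0.330124
P(M+2) = 4 × 0.758^3 × 0.242^1 = 0.421583
P(M+4) = 6 × 0.758^2 × 0.242^2 = 0.201893
P(M+6) = 4 × 0.758^1 × 0.242^3 = 0.042971
P(M+8) = 0.242^4 = 0.003430
The M+2 peak is largest (0.421583); scaling to 100 gives 78.31 : 100.00 : 47.89 : 10.19 : 0.81.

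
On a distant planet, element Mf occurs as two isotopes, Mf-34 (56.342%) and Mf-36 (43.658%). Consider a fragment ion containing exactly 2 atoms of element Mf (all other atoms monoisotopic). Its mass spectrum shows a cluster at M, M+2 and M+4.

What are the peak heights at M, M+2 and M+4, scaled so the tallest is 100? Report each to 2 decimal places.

64.53 : 100.00 : 38.74

The 2 Mf atoms are independent, so intensities follow the terms of (0.56342 + 0.43658)^2.
P(M) = 0.56342^2 = 0.317442
P(M+2) = 2 × 0.56342^1 × 0.43658^1 = 0.491956
P(M+4) = 0.43658^2 = 0.190602
The M+2 peak is largest (0.491956); scaling to 100 gives 64.53 : 100.00 : 38.74.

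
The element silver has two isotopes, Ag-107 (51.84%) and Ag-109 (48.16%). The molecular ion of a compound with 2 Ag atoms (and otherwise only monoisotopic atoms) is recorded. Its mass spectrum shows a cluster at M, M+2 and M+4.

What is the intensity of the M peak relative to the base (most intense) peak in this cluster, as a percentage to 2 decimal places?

53.82%

(0.5184 + 0.4816)^2 gives M 0.2687, M+2 0.4993, M+4 0.2319; the largest is M+2.
P(M+2) = C(2,1) × 0.5184^1 × 0.4816^1 = 2 × 0.5184 × 0.4816 = 0.499323 (base)
P(M) = C(2,0) × 0.5184^2 × 0.4816^0 = 1 × 0.26873856 × 1.0000 = 0.268739
Relative intensity = 0.268739 / 0.499323 × 100 = 53.82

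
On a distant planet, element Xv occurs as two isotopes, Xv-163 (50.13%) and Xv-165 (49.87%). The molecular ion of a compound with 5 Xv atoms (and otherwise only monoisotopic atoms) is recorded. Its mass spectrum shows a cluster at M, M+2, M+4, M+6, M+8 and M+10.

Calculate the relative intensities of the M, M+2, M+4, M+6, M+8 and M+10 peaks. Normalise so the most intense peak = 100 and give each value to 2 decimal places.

Each Xv atom is independently Xv-163 (p = 0.5013) or Xv-165 (q = 0.4987); the cluster is the binomial expansion (p + q)^5.
P(M) = 0.5013^5 = 0.031658
P(M+2) = 5 × 0.5013^4 × 0.4987^1 = 0.157471
P(M+4) = 10 × 0.5013^3 × 0.4987^2 = 0.313308
P(M+6) = 10 × 0.5013^2 × 0.4987^3 = 0.311683
P(M+8) = 5 × 0.5013^1 × 0.4987^4 = 0.155033
P(M+10) = 0.4987^5 = 0.030846
The M+4 peak is largest (0.313308); scaling to 100 gives 10.10 : 50.26 : 100.00 : 99.48 : 49.48 : 9.85.

10.10 : 50.26 : 100.00 : 99.48 : 49.48 : 9.85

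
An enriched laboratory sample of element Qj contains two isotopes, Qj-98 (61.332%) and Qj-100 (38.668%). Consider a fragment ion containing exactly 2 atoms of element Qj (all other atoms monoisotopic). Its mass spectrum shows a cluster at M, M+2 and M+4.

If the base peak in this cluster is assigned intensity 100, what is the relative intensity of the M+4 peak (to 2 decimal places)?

Binomial terms of (0.61332 + 0.38668)^2: M 0.3762, M+2 0.4743, M+4 0.1495 → M+2 is the base peak.
P(M+2) = C(2,1) × 0.61332^1 × 0.38668^1 = 2 × 0.61332 × 0.38668 = 0.474317 (base)
P(M+4) = C(2,2) × 0.61332^0 × 0.38668^2 = 1 × 1.0000 × 0.14952142 = 0.149521
Relative intensity = 0.149521 / 0.474317 × 100 = 31.52

31.52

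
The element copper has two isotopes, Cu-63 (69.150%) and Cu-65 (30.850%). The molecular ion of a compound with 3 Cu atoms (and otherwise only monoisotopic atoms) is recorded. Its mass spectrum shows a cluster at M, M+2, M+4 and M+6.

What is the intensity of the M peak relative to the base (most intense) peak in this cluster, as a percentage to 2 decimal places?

Binomial terms of (0.69150 + 0.30850)^3: M 0.3307, M+2 0.4425, M+4 0.1974, M+6 0.0294 → M+2 is the base peak.
P(M+2) = C(3,1) × 0.69150^2 × 0.30850^1 = 3 × 0.47817225 × 0.3085 = 0.442548 (base)
P(M) = C(3,0) × 0.69150^3 × 0.30850^0 = 1 × 0.33065611 × 1.0000 = 0.330656
Relative intensity = 0.330656 / 0.442548 × 100 = 74.72

74.72%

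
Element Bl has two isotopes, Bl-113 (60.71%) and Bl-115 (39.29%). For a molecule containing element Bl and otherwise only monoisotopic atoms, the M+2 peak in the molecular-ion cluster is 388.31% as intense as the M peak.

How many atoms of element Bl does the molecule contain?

For n independent Bl atoms, I(M+2)/I(M) = n · (abundance Bl-115) / (abundance Bl-113) = n · 0.3929/0.6071.
n = 3.8831 × 0.6071/0.3929 = 6.00 ≈ 6

6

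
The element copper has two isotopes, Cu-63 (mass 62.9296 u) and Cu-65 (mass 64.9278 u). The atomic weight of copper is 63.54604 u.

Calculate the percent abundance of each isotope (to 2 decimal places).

Cu-63: 69.15%, Cu-65: 30.85%

Writing the weighted mean with unknown fraction x of Cu-63:
62.9296·x + 64.9278·(1 − x) = 63.54604
(62.9296 − 64.9278)·x = 63.54604 − 64.9278
x = -1.38176 / -1.9982 = 0.69150 → 69.15% Cu-63, 30.85% Cu-65.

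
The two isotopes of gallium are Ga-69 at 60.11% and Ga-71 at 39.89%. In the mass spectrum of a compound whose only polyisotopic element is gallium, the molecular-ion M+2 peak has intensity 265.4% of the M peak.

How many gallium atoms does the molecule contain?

4

For n independent Ga atoms, I(M+2)/I(M) = n · (abundance Ga-71) / (abundance Ga-69) = n · 0.3989/0.6011.
n = 2.654 × 0.6011/0.3989 = 4.00 ≈ 4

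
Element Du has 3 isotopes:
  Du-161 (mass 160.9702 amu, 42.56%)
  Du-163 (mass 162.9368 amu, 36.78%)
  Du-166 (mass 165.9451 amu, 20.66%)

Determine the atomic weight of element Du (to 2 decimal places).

162.72 amu

Ar = Σ fᵢ·mᵢ = 0.4256 × 160.9702 + 0.3678 × 162.9368 + 0.2066 × 165.9451
= 68.50892 + 59.92816 + 34.28426 = 162.72134 amu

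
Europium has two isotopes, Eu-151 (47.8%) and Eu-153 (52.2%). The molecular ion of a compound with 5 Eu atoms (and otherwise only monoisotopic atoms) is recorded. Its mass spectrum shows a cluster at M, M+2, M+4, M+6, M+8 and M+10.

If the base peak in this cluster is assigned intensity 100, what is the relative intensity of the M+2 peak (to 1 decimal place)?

41.9

Term probabilities: M 0.0250, M+2 0.1363, M+4 0.2976, M+6 0.3250, M+8 0.1775, M+10 0.0388. Base peak = M+6.
P(M+6) = C(5,3) × 0.478^2 × 0.522^3 = 10 × 0.228484 × 0.14223665 = 0.324988 (base)
P(M+2) = C(5,1) × 0.478^4 × 0.522^1 = 5 × 0.05220494 × 0.5220 = 0.136255
Relative intensity = 0.136255 / 0.324988 × 100 = 41.9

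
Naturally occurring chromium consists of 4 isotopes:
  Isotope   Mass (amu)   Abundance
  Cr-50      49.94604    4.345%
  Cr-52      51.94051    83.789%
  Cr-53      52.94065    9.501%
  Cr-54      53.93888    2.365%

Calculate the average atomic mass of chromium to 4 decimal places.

Ar = Σ fᵢ·mᵢ = 0.04345 × 49.94604 + 0.83789 × 51.94051 + 0.09501 × 52.94065 + 0.02365 × 53.93888
= 2.170155 + 43.520434 + 5.029891 + 1.275655 = 51.996135 amu

51.9961 amu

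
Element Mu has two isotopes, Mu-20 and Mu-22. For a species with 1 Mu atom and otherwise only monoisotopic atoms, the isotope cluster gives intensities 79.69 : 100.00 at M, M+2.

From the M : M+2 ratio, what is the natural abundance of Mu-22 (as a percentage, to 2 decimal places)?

If p is the fraction of Mu that is Mu-20, then I(M+2)/I(M) = [C(1,1)·p^0·(1−p)] / p^1 = 1·(1−p)/p = 100.00/79.69 = 1.2549
(1−p)/p = 1.2549/1 = 1.2549  ⇒  p = 1/(1 + 1.2549) = 0.4435
Mu-20: 44.35%, Mu-22: 55.65%.

55.65%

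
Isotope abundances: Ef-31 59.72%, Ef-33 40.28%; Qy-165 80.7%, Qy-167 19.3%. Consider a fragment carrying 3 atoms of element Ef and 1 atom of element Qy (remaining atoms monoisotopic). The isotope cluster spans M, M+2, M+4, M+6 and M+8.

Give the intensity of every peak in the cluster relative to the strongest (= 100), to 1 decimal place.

44.2 : 100.0 : 81.7 : 28.0 : 3.2

Element Ef pattern (n=3): 0.21299009 : 0.43097325 : 0.29068323 : 0.06535343
Element Qy pattern (n=1): 0.8070 : 0.1930
Convolve the two distributions (both contribute in 2-u steps):
  M: 0.21299009×0.8070 = 0.171883
  M+2: 0.21299009×0.1930 + 0.43097325×0.8070 = 0.388903
  M+4: 0.43097325×0.1930 + 0.29068323×0.8070 = 0.317759
  M+6: 0.29068323×0.1930 + 0.06535343×0.8070 = 0.108842
  M+8: 0.06535343×0.1930 = 0.012613
Scale to base peak (0.388903) = 100: 44.2 : 100.0 : 81.7 : 28.0 : 3.2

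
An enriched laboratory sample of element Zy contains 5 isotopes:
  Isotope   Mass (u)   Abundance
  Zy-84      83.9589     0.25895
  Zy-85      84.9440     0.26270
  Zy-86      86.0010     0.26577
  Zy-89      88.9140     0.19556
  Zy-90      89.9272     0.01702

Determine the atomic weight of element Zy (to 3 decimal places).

85.831 u

Weight each isotope mass by its fractional abundance: 0.25895 × 83.9589 + 0.26270 × 84.9440 + 0.26577 × 86.0010 + 0.19556 × 88.9140 + 0.01702 × 89.9272
= 21.74116 + 22.31479 + 22.85649 + 17.38802 + 1.53056 = 85.83102 u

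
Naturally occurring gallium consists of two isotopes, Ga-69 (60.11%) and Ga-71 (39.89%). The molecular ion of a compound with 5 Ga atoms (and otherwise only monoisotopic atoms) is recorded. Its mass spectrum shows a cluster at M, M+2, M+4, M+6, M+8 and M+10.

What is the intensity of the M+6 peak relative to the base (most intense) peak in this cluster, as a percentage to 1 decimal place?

66.4%

Binomial terms of (0.6011 + 0.3989)^5: M 0.0785, M+2 0.2604, M+4 0.3456, M+6 0.2293, M+8 0.0761, M+10 0.0101 → M+4 is the base peak.
P(M+4) = C(5,2) × 0.6011^3 × 0.3989^2 = 10 × 0.21719018 × 0.15912121 = 0.345596 (base)
P(M+6) = C(5,3) × 0.6011^2 × 0.3989^3 = 10 × 0.36132121 × 0.06347345 = 0.229343
Relative intensity = 0.229343 / 0.345596 × 100 = 66.4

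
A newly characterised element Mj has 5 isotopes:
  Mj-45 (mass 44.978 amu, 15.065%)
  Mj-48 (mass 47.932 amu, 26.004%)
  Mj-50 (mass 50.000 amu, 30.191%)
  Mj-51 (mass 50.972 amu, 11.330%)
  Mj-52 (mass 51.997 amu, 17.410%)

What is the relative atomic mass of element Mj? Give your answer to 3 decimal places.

Weight each isotope mass by its fractional abundance: 0.15065 × 44.978 + 0.26004 × 47.932 + 0.30191 × 50.000 + 0.11330 × 50.972 + 0.17410 × 51.997
= 6.7759 + 12.4642 + 15.0955 + 5.7751 + 9.0527 = 49.1634 amu

49.163 amu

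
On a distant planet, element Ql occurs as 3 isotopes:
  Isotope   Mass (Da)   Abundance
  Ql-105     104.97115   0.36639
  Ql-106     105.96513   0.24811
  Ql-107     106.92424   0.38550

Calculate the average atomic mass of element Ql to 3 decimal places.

105.971 Da

The abundance-weighted mean is 0.36639 × 104.97115 + 0.24811 × 105.96513 + 0.38550 × 106.92424
= 38.460380 + 26.291008 + 41.219295 = 105.970683 Da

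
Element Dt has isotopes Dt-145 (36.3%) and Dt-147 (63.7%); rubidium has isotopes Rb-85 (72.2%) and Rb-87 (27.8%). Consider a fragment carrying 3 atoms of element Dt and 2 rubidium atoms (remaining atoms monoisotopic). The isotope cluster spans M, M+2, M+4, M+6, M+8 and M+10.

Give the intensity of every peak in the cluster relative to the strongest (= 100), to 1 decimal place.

7.4 : 44.9 : 100.0 : 98.9 : 41.2 : 6.0

Element Dt pattern (n=3): 0.04783215 : 0.25181056 : 0.44188244 : 0.25847485
Rubidium pattern (n=2): 0.521284 : 0.401432 : 0.077284
Convolve the two distributions (both contribute in 2-u steps):
  M: 0.04783215×0.521284 = 0.024934
  M+2: 0.04783215×0.401432 + 0.25181056×0.521284 = 0.150466
  M+4: 0.04783215×0.077284 + 0.25181056×0.401432 + 0.44188244×0.521284 = 0.335128
  M+6: 0.25181056×0.077284 + 0.44188244×0.401432 + 0.25847485×0.521284 = 0.331585
  M+8: 0.44188244×0.077284 + 0.25847485×0.401432 = 0.137911
  M+10: 0.25847485×0.077284 = 0.019976
Scale to base peak (0.335128) = 100: 7.4 : 44.9 : 100.0 : 98.9 : 41.2 : 6.0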